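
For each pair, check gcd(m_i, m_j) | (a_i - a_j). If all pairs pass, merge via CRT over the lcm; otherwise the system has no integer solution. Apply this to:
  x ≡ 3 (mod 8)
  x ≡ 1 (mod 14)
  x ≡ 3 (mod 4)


Moduli 8, 14, 4 are not pairwise coprime, so CRT works modulo lcm(m_i) when all pairwise compatibility conditions hold.
Pairwise compatibility: gcd(m_i, m_j) must divide a_i - a_j for every pair.
Merge one congruence at a time:
  Start: x ≡ 3 (mod 8).
  Combine with x ≡ 1 (mod 14): gcd(8, 14) = 2; 1 - 3 = -2, which IS divisible by 2, so compatible.
    Write x = 3 + 8·t and substitute into x ≡ 1 (mod 14): 8·t ≡ 1 − 3 = -2 (mod 14).
    Divide the congruence (and modulus) by g = 2: 4·t ≡ -1 (mod 7).
    Reduce coefficients mod 7: 4·t ≡ 6 (mod 7).
    The inverse of 4 mod 7 is 2 (since 4·2 = 8 = 1·7 + 1), so t ≡ 2·6 = 12 ≡ 5 (mod 7).
    Then x = 3 + 8·5 = 43, valid modulo lcm(8, 14) = 56: x ≡ 43 (mod 56).
  Combine with x ≡ 3 (mod 4): gcd(56, 4) = 4; 3 - 43 = -40, which IS divisible by 4, so compatible.
    Write x = 43 + 56·t and substitute into x ≡ 3 (mod 4): 56·t ≡ 3 − 43 = -40 (mod 4).
    Divide the congruence (and modulus) by g = 4: 14·t ≡ -10 (mod 1).
    Modulo 1 every t works; take t = 0.
    Then x = 43 + 56·0 = 43, valid modulo lcm(56, 4) = 56: x ≡ 43 (mod 56).
Verify: 43 mod 8 = 3, 43 mod 14 = 1, 43 mod 4 = 3.

x ≡ 43 (mod 56).


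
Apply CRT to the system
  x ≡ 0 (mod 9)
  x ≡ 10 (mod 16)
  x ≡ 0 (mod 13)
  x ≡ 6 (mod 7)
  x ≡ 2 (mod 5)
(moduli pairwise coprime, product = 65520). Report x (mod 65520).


Product of moduli M = 9 · 16 · 13 · 7 · 5 = 65520.
Merge one congruence at a time:
  Start: x ≡ 0 (mod 9).
  Combine with x ≡ 10 (mod 16); new modulus lcm = 144.
    Write x = 0 + 9·t and substitute into x ≡ 10 (mod 16): 9·t ≡ 10 − 0 = 10 (mod 16).
    The inverse of 9 mod 16 is 9 (since 9·9 = 81 = 5·16 + 1), so t ≡ 9·10 = 90 ≡ 10 (mod 16).
    Then x = 0 + 9·10 = 90, valid modulo lcm(9, 16) = 144: x ≡ 90 (mod 144).
  Combine with x ≡ 0 (mod 13); new modulus lcm = 1872.
    Write x = 90 + 144·t and substitute into x ≡ 0 (mod 13): 144·t ≡ 0 − 90 = -90 (mod 13).
    Reduce coefficients mod 13: 1·t ≡ 1 (mod 13).
    So t ≡ 1 (mod 13).
    Then x = 90 + 144·1 = 234, valid modulo lcm(144, 13) = 1872: x ≡ 234 (mod 1872).
  Combine with x ≡ 6 (mod 7); new modulus lcm = 13104.
    Write x = 234 + 1872·t and substitute into x ≡ 6 (mod 7): 1872·t ≡ 6 − 234 = -228 (mod 7).
    Reduce coefficients mod 7: 3·t ≡ 3 (mod 7).
    The inverse of 3 mod 7 is 5 (since 3·5 = 15 = 2·7 + 1), so t ≡ 5·3 = 15 ≡ 1 (mod 7).
    Then x = 234 + 1872·1 = 2106, valid modulo lcm(1872, 7) = 13104: x ≡ 2106 (mod 13104).
  Combine with x ≡ 2 (mod 5); new modulus lcm = 65520.
    Write x = 2106 + 13104·t and substitute into x ≡ 2 (mod 5): 13104·t ≡ 2 − 2106 = -2104 (mod 5).
    Reduce coefficients mod 5: 4·t ≡ 1 (mod 5).
    The inverse of 4 mod 5 is 4 (since 4·4 = 16 = 3·5 + 1), so t ≡ 4·1 = 4 ≡ 4 (mod 5).
    Then x = 2106 + 13104·4 = 54522, valid modulo lcm(13104, 5) = 65520: x ≡ 54522 (mod 65520).
Verify against each original: 54522 mod 9 = 0, 54522 mod 16 = 10, 54522 mod 13 = 0, 54522 mod 7 = 6, 54522 mod 5 = 2.

x ≡ 54522 (mod 65520).


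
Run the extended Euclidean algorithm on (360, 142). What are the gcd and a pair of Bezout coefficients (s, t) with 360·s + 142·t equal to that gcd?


Euclidean algorithm on (360, 142) — divide until remainder is 0:
  360 = 2 · 142 + 76
  142 = 1 · 76 + 66
  76 = 1 · 66 + 10
  66 = 6 · 10 + 6
  10 = 1 · 6 + 4
  6 = 1 · 4 + 2
  4 = 2 · 2 + 0
gcd(360, 142) = 2.
Track Bezout coefficients alongside the remainders: start with r₀ = 360 = a·1 + b·0 (s = 1, t = 0) and r₁ = 142 = a·0 + b·1 (s = 0, t = 1); each new remainder r_{k+1} = r_{k-1} − q_k·r_k inherits s_{k+1} = s_{k-1} − q_k·s_k, t_{k+1} = t_{k-1} − q_k·t_k, so r_k = a·s_k + b·t_k at every step:
  q = 2: r = 76, s = 1 − 2·0 = 1, t = 0 − 2·1 = -2  (check: 360·1 + 142·(-2) = 76)
  q = 1: r = 66, s = 0 − 1·1 = -1, t = 1 − 1·(-2) = 3  (check: 360·(-1) + 142·3 = 66)
  q = 1: r = 10, s = 1 − 1·(-1) = 2, t = -2 − 1·3 = -5  (check: 360·2 + 142·(-5) = 10)
  q = 6: r = 6, s = -1 − 6·2 = -13, t = 3 − 6·(-5) = 33  (check: 360·(-13) + 142·33 = 6)
  q = 1: r = 4, s = 2 − 1·(-13) = 15, t = -5 − 1·33 = -38  (check: 360·15 + 142·(-38) = 4)
  q = 1: r = 2, s = -13 − 1·15 = -28, t = 33 − 1·(-38) = 71  (check: 360·(-28) + 142·71 = 2)
The row with r = 2 (the gcd) gives the Bezout coefficients s = -28, t = 71.
Result: 360 · (-28) + 142 · (71) = 2.

gcd(360, 142) = 2; s = -28, t = 71 (check: 360·(-28) + 142·71 = 2).


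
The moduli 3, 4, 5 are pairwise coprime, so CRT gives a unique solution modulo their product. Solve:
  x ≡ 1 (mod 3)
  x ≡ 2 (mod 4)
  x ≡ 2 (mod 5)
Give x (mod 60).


Moduli 3, 4, 5 are pairwise coprime; by CRT there is a unique solution modulo M = 3 · 4 · 5 = 60.
Solve pairwise, accumulating the modulus:
  Start with x ≡ 1 (mod 3).
  Combine with x ≡ 2 (mod 4): since gcd(3, 4) = 1, we get a unique residue mod 12.
    Write x = 1 + 3·t and substitute into x ≡ 2 (mod 4): 3·t ≡ 2 − 1 = 1 (mod 4).
    The inverse of 3 mod 4 is 3 (since 3·3 = 9 = 2·4 + 1), so t ≡ 3·1 = 3 ≡ 3 (mod 4).
    Then x = 1 + 3·3 = 10, valid modulo lcm(3, 4) = 12: x ≡ 10 (mod 12).
  Combine with x ≡ 2 (mod 5): since gcd(12, 5) = 1, we get a unique residue mod 60.
    Write x = 10 + 12·t and substitute into x ≡ 2 (mod 5): 12·t ≡ 2 − 10 = -8 (mod 5).
    Reduce coefficients mod 5: 2·t ≡ 2 (mod 5).
    The inverse of 2 mod 5 is 3 (since 2·3 = 6 = 1·5 + 1), so t ≡ 3·2 = 6 ≡ 1 (mod 5).
    Then x = 10 + 12·1 = 22, valid modulo lcm(12, 5) = 60: x ≡ 22 (mod 60).
Verify: 22 mod 3 = 1 ✓, 22 mod 4 = 2 ✓, 22 mod 5 = 2 ✓.

x ≡ 22 (mod 60).


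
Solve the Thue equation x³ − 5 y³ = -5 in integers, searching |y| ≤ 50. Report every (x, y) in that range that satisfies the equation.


The equation is x³ - 5y³ = -5. For fixed y, x³ = 5·y³ − 5, so a solution requires the RHS to be a perfect cube.
Strategy: iterate y from -50 to 50, compute RHS = 5·y³ − 5, and check whether it is a (positive or negative) perfect cube.
Check small values of y:
  y = 0: RHS = -5 is not a perfect cube.
  y = 1: RHS = 0 = (0)³ ⇒ x = 0 works.
  y = -1: RHS = -10 is not a perfect cube.
  y = 2: RHS = 35 is not a perfect cube.
  y = -2: RHS = -45 is not a perfect cube.
  y = 3: RHS = 130 is not a perfect cube.
  y = -3: RHS = -140 is not a perfect cube.
Continuing the search up to |y| = 50 finds no further solutions beyond those listed.
Collected solutions: (0, 1).

Solutions (with |y| ≤ 50): (0, 1).


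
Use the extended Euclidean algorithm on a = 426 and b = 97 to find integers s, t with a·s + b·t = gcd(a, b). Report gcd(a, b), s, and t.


Euclidean algorithm on (426, 97) — divide until remainder is 0:
  426 = 4 · 97 + 38
  97 = 2 · 38 + 21
  38 = 1 · 21 + 17
  21 = 1 · 17 + 4
  17 = 4 · 4 + 1
  4 = 4 · 1 + 0
gcd(426, 97) = 1.
Track Bezout coefficients alongside the remainders: start with r₀ = 426 = a·1 + b·0 (s = 1, t = 0) and r₁ = 97 = a·0 + b·1 (s = 0, t = 1); each new remainder r_{k+1} = r_{k-1} − q_k·r_k inherits s_{k+1} = s_{k-1} − q_k·s_k, t_{k+1} = t_{k-1} − q_k·t_k, so r_k = a·s_k + b·t_k at every step:
  q = 4: r = 38, s = 1 − 4·0 = 1, t = 0 − 4·1 = -4  (check: 426·1 + 97·(-4) = 38)
  q = 2: r = 21, s = 0 − 2·1 = -2, t = 1 − 2·(-4) = 9  (check: 426·(-2) + 97·9 = 21)
  q = 1: r = 17, s = 1 − 1·(-2) = 3, t = -4 − 1·9 = -13  (check: 426·3 + 97·(-13) = 17)
  q = 1: r = 4, s = -2 − 1·3 = -5, t = 9 − 1·(-13) = 22  (check: 426·(-5) + 97·22 = 4)
  q = 4: r = 1, s = 3 − 4·(-5) = 23, t = -13 − 4·22 = -101  (check: 426·23 + 97·(-101) = 1)
The row with r = 1 (the gcd) gives the Bezout coefficients s = 23, t = -101.
Result: 426 · (23) + 97 · (-101) = 1.

gcd(426, 97) = 1; s = 23, t = -101 (check: 426·23 + 97·(-101) = 1).


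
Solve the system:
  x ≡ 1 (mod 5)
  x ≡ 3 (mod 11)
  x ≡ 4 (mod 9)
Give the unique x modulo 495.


Moduli 5, 11, 9 are pairwise coprime; by CRT there is a unique solution modulo M = 5 · 11 · 9 = 495.
Solve pairwise, accumulating the modulus:
  Start with x ≡ 1 (mod 5).
  Combine with x ≡ 3 (mod 11): since gcd(5, 11) = 1, we get a unique residue mod 55.
    Write x = 1 + 5·t and substitute into x ≡ 3 (mod 11): 5·t ≡ 3 − 1 = 2 (mod 11).
    The inverse of 5 mod 11 is 9 (since 5·9 = 45 = 4·11 + 1), so t ≡ 9·2 = 18 ≡ 7 (mod 11).
    Then x = 1 + 5·7 = 36, valid modulo lcm(5, 11) = 55: x ≡ 36 (mod 55).
  Combine with x ≡ 4 (mod 9): since gcd(55, 9) = 1, we get a unique residue mod 495.
    Write x = 36 + 55·t and substitute into x ≡ 4 (mod 9): 55·t ≡ 4 − 36 = -32 (mod 9).
    Reduce coefficients mod 9: 1·t ≡ 4 (mod 9).
    So t ≡ 4 (mod 9).
    Then x = 36 + 55·4 = 256, valid modulo lcm(55, 9) = 495: x ≡ 256 (mod 495).
Verify: 256 mod 5 = 1 ✓, 256 mod 11 = 3 ✓, 256 mod 9 = 4 ✓.

x ≡ 256 (mod 495).


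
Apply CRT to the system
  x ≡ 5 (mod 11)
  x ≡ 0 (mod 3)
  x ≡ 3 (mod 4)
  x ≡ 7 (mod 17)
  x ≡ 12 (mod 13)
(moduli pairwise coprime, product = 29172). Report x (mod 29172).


Product of moduli M = 11 · 3 · 4 · 17 · 13 = 29172.
Merge one congruence at a time:
  Start: x ≡ 5 (mod 11).
  Combine with x ≡ 0 (mod 3); new modulus lcm = 33.
    Write x = 5 + 11·t and substitute into x ≡ 0 (mod 3): 11·t ≡ 0 − 5 = -5 (mod 3).
    Reduce coefficients mod 3: 2·t ≡ 1 (mod 3).
    The inverse of 2 mod 3 is 2 (since 2·2 = 4 = 1·3 + 1), so t ≡ 2·1 = 2 ≡ 2 (mod 3).
    Then x = 5 + 11·2 = 27, valid modulo lcm(11, 3) = 33: x ≡ 27 (mod 33).
  Combine with x ≡ 3 (mod 4); new modulus lcm = 132.
    Write x = 27 + 33·t and substitute into x ≡ 3 (mod 4): 33·t ≡ 3 − 27 = -24 (mod 4).
    Reduce coefficients mod 4: 1·t ≡ 0 (mod 4).
    So t ≡ 0 (mod 4).
    Then x = 27 + 33·0 = 27, valid modulo lcm(33, 4) = 132: x ≡ 27 (mod 132).
  Combine with x ≡ 7 (mod 17); new modulus lcm = 2244.
    Write x = 27 + 132·t and substitute into x ≡ 7 (mod 17): 132·t ≡ 7 − 27 = -20 (mod 17).
    Reduce coefficients mod 17: 13·t ≡ 14 (mod 17).
    The inverse of 13 mod 17 is 4 (since 13·4 = 52 = 3·17 + 1), so t ≡ 4·14 = 56 ≡ 5 (mod 17).
    Then x = 27 + 132·5 = 687, valid modulo lcm(132, 17) = 2244: x ≡ 687 (mod 2244).
  Combine with x ≡ 12 (mod 13); new modulus lcm = 29172.
    Write x = 687 + 2244·t and substitute into x ≡ 12 (mod 13): 2244·t ≡ 12 − 687 = -675 (mod 13).
    Reduce coefficients mod 13: 8·t ≡ 1 (mod 13).
    The inverse of 8 mod 13 is 5 (since 8·5 = 40 = 3·13 + 1), so t ≡ 5·1 = 5 ≡ 5 (mod 13).
    Then x = 687 + 2244·5 = 11907, valid modulo lcm(2244, 13) = 29172: x ≡ 11907 (mod 29172).
Verify against each original: 11907 mod 11 = 5, 11907 mod 3 = 0, 11907 mod 4 = 3, 11907 mod 17 = 7, 11907 mod 13 = 12.

x ≡ 11907 (mod 29172).


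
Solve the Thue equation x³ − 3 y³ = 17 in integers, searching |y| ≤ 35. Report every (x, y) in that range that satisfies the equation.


The equation is x³ - 3y³ = 17. For fixed y, x³ = 3·y³ + 17, so a solution requires the RHS to be a perfect cube.
Strategy: iterate y from -35 to 35, compute RHS = 3·y³ + 17, and check whether it is a (positive or negative) perfect cube.
Check small values of y:
  y = 0: RHS = 17 is not a perfect cube.
  y = 1: RHS = 20 is not a perfect cube.
  y = -1: RHS = 14 is not a perfect cube.
  y = 2: RHS = 41 is not a perfect cube.
  y = -2: RHS = -7 is not a perfect cube.
  y = 3: RHS = 98 is not a perfect cube.
  y = -3: RHS = -64 = (-4)³ ⇒ x = -4 works.
Continuing the search up to |y| = 35 finds no further solutions beyond those listed.
Collected solutions: (-4, -3).

Solutions (with |y| ≤ 35): (-4, -3).


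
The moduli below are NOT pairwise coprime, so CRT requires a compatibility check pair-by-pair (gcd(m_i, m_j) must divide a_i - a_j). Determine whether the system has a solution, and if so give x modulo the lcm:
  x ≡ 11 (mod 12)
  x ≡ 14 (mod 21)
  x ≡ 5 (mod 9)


Moduli 12, 21, 9 are not pairwise coprime, so CRT works modulo lcm(m_i) when all pairwise compatibility conditions hold.
Pairwise compatibility: gcd(m_i, m_j) must divide a_i - a_j for every pair.
Merge one congruence at a time:
  Start: x ≡ 11 (mod 12).
  Combine with x ≡ 14 (mod 21): gcd(12, 21) = 3; 14 - 11 = 3, which IS divisible by 3, so compatible.
    Write x = 11 + 12·t and substitute into x ≡ 14 (mod 21): 12·t ≡ 14 − 11 = 3 (mod 21).
    Divide the congruence (and modulus) by g = 3: 4·t ≡ 1 (mod 7).
    The inverse of 4 mod 7 is 2 (since 4·2 = 8 = 1·7 + 1), so t ≡ 2·1 = 2 ≡ 2 (mod 7).
    Then x = 11 + 12·2 = 35, valid modulo lcm(12, 21) = 84: x ≡ 35 (mod 84).
  Combine with x ≡ 5 (mod 9): gcd(84, 9) = 3; 5 - 35 = -30, which IS divisible by 3, so compatible.
    Write x = 35 + 84·t and substitute into x ≡ 5 (mod 9): 84·t ≡ 5 − 35 = -30 (mod 9).
    Divide the congruence (and modulus) by g = 3: 28·t ≡ -10 (mod 3).
    Reduce coefficients mod 3: 1·t ≡ 2 (mod 3).
    So t ≡ 2 (mod 3).
    Then x = 35 + 84·2 = 203, valid modulo lcm(84, 9) = 252: x ≡ 203 (mod 252).
Verify: 203 mod 12 = 11, 203 mod 21 = 14, 203 mod 9 = 5.

x ≡ 203 (mod 252).


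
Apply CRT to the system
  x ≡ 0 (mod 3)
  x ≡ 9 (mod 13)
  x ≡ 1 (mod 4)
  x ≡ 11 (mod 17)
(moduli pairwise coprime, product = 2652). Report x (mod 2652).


Product of moduli M = 3 · 13 · 4 · 17 = 2652.
Merge one congruence at a time:
  Start: x ≡ 0 (mod 3).
  Combine with x ≡ 9 (mod 13); new modulus lcm = 39.
    Write x = 0 + 3·t and substitute into x ≡ 9 (mod 13): 3·t ≡ 9 − 0 = 9 (mod 13).
    The inverse of 3 mod 13 is 9 (since 3·9 = 27 = 2·13 + 1), so t ≡ 9·9 = 81 ≡ 3 (mod 13).
    Then x = 0 + 3·3 = 9, valid modulo lcm(3, 13) = 39: x ≡ 9 (mod 39).
  Combine with x ≡ 1 (mod 4); new modulus lcm = 156.
    Write x = 9 + 39·t and substitute into x ≡ 1 (mod 4): 39·t ≡ 1 − 9 = -8 (mod 4).
    Reduce coefficients mod 4: 3·t ≡ 0 (mod 4).
    The inverse of 3 mod 4 is 3 (since 3·3 = 9 = 2·4 + 1), so t ≡ 3·0 = 0 ≡ 0 (mod 4).
    Then x = 9 + 39·0 = 9, valid modulo lcm(39, 4) = 156: x ≡ 9 (mod 156).
  Combine with x ≡ 11 (mod 17); new modulus lcm = 2652.
    Write x = 9 + 156·t and substitute into x ≡ 11 (mod 17): 156·t ≡ 11 − 9 = 2 (mod 17).
    Reduce coefficients mod 17: 3·t ≡ 2 (mod 17).
    The inverse of 3 mod 17 is 6 (since 3·6 = 18 = 1·17 + 1), so t ≡ 6·2 = 12 ≡ 12 (mod 17).
    Then x = 9 + 156·12 = 1881, valid modulo lcm(156, 17) = 2652: x ≡ 1881 (mod 2652).
Verify against each original: 1881 mod 3 = 0, 1881 mod 13 = 9, 1881 mod 4 = 1, 1881 mod 17 = 11.

x ≡ 1881 (mod 2652).


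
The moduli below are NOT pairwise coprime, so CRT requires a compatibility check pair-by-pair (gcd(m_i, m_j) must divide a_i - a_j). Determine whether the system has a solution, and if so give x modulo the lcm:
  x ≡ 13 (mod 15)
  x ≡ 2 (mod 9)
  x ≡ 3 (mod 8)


Moduli 15, 9, 8 are not pairwise coprime, so CRT works modulo lcm(m_i) when all pairwise compatibility conditions hold.
Pairwise compatibility: gcd(m_i, m_j) must divide a_i - a_j for every pair.
Merge one congruence at a time:
  Start: x ≡ 13 (mod 15).
  Combine with x ≡ 2 (mod 9): gcd(15, 9) = 3, and 2 - 13 = -11 is NOT divisible by 3.
    ⇒ system is inconsistent (no integer solution).

No solution (the system is inconsistent).


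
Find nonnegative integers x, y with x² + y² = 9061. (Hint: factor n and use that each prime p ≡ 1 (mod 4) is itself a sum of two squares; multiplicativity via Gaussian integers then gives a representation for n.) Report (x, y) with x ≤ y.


Step 1: Factor n = 9061 = 13 · 17 · 41.
Step 2: Check the mod-4 condition on each prime factor: 13 ≡ 1 (mod 4), exponent 1; 17 ≡ 1 (mod 4), exponent 1; 41 ≡ 1 (mod 4), exponent 1.
All primes ≡ 3 (mod 4) appear to even exponent (or don't appear), so by the two-squares theorem n IS expressible as a sum of two squares.
Step 3: Build a representation. Here n = 13 · 17 · 41 is a product of primes ≡ 1 (mod 4). Each prime p ≡ 1 (mod 4) is itself a sum of two squares; find a² by testing p − a² for a perfect square:
  13: 13 − 1² = 12, 13 − 2² = 9 = 3² ⇒ 13 = 2² + 3².
  17: 17 − 1² = 16 = 4² ⇒ 17 = 1² + 4².
  41: 41 − 1² = 40, 41 − 2² = 37, 41 − 3² = 32, 41 − 4² = 25 = 5² ⇒ 41 = 4² + 5².
  Combine using the Brahmagupta–Fibonacci identity (a² + b²)(c² + d²) = (ac − bd)² + (ad + bc)² = (ac + bd)² + (ad − bc)²:
  13 · 17 = 221: from (2² + 3²)(1² + 4²), take (2·1 − 3·4, 2·4 + 3·1) = (2 − 12, 8 + 3) = (-10, 11); dropping signs (only squares matter) gives (10, 11); check 10² + 11² = 100 + 121 = 221 ✓.
  221 · 41 = 9061: from (10² + 11²)(4² + 5²), take (10·4 − 11·5, 10·5 + 11·4) = (40 − 55, 50 + 44) = (-15, 94); dropping signs (only squares matter) gives (15, 94); check 15² + 94² = 225 + 8836 = 9061 ✓.
Step 4: Order so x ≤ y and verify: 15² + 94² = 225 + 8836 = 9061 = n. ✓

n = 9061 = 15² + 94² (one valid representation with x ≤ y).


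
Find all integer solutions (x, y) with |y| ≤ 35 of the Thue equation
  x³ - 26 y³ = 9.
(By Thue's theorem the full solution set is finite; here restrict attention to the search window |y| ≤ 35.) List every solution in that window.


The equation is x³ - 26y³ = 9. For fixed y, x³ = 26·y³ + 9, so a solution requires the RHS to be a perfect cube.
Strategy: iterate y from -35 to 35, compute RHS = 26·y³ + 9, and check whether it is a (positive or negative) perfect cube.
Check small values of y:
  y = 0: RHS = 9 is not a perfect cube.
  y = 1: RHS = 35 is not a perfect cube.
  y = -1: RHS = -17 is not a perfect cube.
  y = 2: RHS = 217 is not a perfect cube.
  y = -2: RHS = -199 is not a perfect cube.
  y = 3: RHS = 711 is not a perfect cube.
  y = -3: RHS = -693 is not a perfect cube.
Continuing the search up to |y| = 35 finds no solutions either.
No (x, y) in the scanned range satisfies the equation.

No integer solutions with |y| ≤ 35.


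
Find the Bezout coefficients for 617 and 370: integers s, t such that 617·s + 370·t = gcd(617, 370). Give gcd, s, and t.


Euclidean algorithm on (617, 370) — divide until remainder is 0:
  617 = 1 · 370 + 247
  370 = 1 · 247 + 123
  247 = 2 · 123 + 1
  123 = 123 · 1 + 0
gcd(617, 370) = 1.
Track Bezout coefficients alongside the remainders: start with r₀ = 617 = a·1 + b·0 (s = 1, t = 0) and r₁ = 370 = a·0 + b·1 (s = 0, t = 1); each new remainder r_{k+1} = r_{k-1} − q_k·r_k inherits s_{k+1} = s_{k-1} − q_k·s_k, t_{k+1} = t_{k-1} − q_k·t_k, so r_k = a·s_k + b·t_k at every step:
  q = 1: r = 247, s = 1 − 1·0 = 1, t = 0 − 1·1 = -1  (check: 617·1 + 370·(-1) = 247)
  q = 1: r = 123, s = 0 − 1·1 = -1, t = 1 − 1·(-1) = 2  (check: 617·(-1) + 370·2 = 123)
  q = 2: r = 1, s = 1 − 2·(-1) = 3, t = -1 − 2·2 = -5  (check: 617·3 + 370·(-5) = 1)
The row with r = 1 (the gcd) gives the Bezout coefficients s = 3, t = -5.
Result: 617 · (3) + 370 · (-5) = 1.

gcd(617, 370) = 1; s = 3, t = -5 (check: 617·3 + 370·(-5) = 1).


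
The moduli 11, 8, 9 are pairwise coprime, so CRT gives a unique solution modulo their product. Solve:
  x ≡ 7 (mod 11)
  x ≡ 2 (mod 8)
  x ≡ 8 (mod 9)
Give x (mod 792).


Moduli 11, 8, 9 are pairwise coprime; by CRT there is a unique solution modulo M = 11 · 8 · 9 = 792.
Solve pairwise, accumulating the modulus:
  Start with x ≡ 7 (mod 11).
  Combine with x ≡ 2 (mod 8): since gcd(11, 8) = 1, we get a unique residue mod 88.
    Write x = 7 + 11·t and substitute into x ≡ 2 (mod 8): 11·t ≡ 2 − 7 = -5 (mod 8).
    Reduce coefficients mod 8: 3·t ≡ 3 (mod 8).
    The inverse of 3 mod 8 is 3 (since 3·3 = 9 = 1·8 + 1), so t ≡ 3·3 = 9 ≡ 1 (mod 8).
    Then x = 7 + 11·1 = 18, valid modulo lcm(11, 8) = 88: x ≡ 18 (mod 88).
  Combine with x ≡ 8 (mod 9): since gcd(88, 9) = 1, we get a unique residue mod 792.
    Write x = 18 + 88·t and substitute into x ≡ 8 (mod 9): 88·t ≡ 8 − 18 = -10 (mod 9).
    Reduce coefficients mod 9: 7·t ≡ 8 (mod 9).
    The inverse of 7 mod 9 is 4 (since 7·4 = 28 = 3·9 + 1), so t ≡ 4·8 = 32 ≡ 5 (mod 9).
    Then x = 18 + 88·5 = 458, valid modulo lcm(88, 9) = 792: x ≡ 458 (mod 792).
Verify: 458 mod 11 = 7 ✓, 458 mod 8 = 2 ✓, 458 mod 9 = 8 ✓.

x ≡ 458 (mod 792).


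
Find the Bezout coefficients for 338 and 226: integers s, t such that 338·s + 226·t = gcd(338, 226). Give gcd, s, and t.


Euclidean algorithm on (338, 226) — divide until remainder is 0:
  338 = 1 · 226 + 112
  226 = 2 · 112 + 2
  112 = 56 · 2 + 0
gcd(338, 226) = 2.
Track Bezout coefficients alongside the remainders: start with r₀ = 338 = a·1 + b·0 (s = 1, t = 0) and r₁ = 226 = a·0 + b·1 (s = 0, t = 1); each new remainder r_{k+1} = r_{k-1} − q_k·r_k inherits s_{k+1} = s_{k-1} − q_k·s_k, t_{k+1} = t_{k-1} − q_k·t_k, so r_k = a·s_k + b·t_k at every step:
  q = 1: r = 112, s = 1 − 1·0 = 1, t = 0 − 1·1 = -1  (check: 338·1 + 226·(-1) = 112)
  q = 2: r = 2, s = 0 − 2·1 = -2, t = 1 − 2·(-1) = 3  (check: 338·(-2) + 226·3 = 2)
The row with r = 2 (the gcd) gives the Bezout coefficients s = -2, t = 3.
Result: 338 · (-2) + 226 · (3) = 2.

gcd(338, 226) = 2; s = -2, t = 3 (check: 338·(-2) + 226·3 = 2).


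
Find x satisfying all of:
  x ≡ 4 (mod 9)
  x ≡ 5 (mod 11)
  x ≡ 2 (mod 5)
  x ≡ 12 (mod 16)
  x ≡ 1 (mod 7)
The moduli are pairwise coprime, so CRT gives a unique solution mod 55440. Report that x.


Product of moduli M = 9 · 11 · 5 · 16 · 7 = 55440.
Merge one congruence at a time:
  Start: x ≡ 4 (mod 9).
  Combine with x ≡ 5 (mod 11); new modulus lcm = 99.
    Write x = 4 + 9·t and substitute into x ≡ 5 (mod 11): 9·t ≡ 5 − 4 = 1 (mod 11).
    The inverse of 9 mod 11 is 5 (since 9·5 = 45 = 4·11 + 1), so t ≡ 5·1 = 5 ≡ 5 (mod 11).
    Then x = 4 + 9·5 = 49, valid modulo lcm(9, 11) = 99: x ≡ 49 (mod 99).
  Combine with x ≡ 2 (mod 5); new modulus lcm = 495.
    Write x = 49 + 99·t and substitute into x ≡ 2 (mod 5): 99·t ≡ 2 − 49 = -47 (mod 5).
    Reduce coefficients mod 5: 4·t ≡ 3 (mod 5).
    The inverse of 4 mod 5 is 4 (since 4·4 = 16 = 3·5 + 1), so t ≡ 4·3 = 12 ≡ 2 (mod 5).
    Then x = 49 + 99·2 = 247, valid modulo lcm(99, 5) = 495: x ≡ 247 (mod 495).
  Combine with x ≡ 12 (mod 16); new modulus lcm = 7920.
    Write x = 247 + 495·t and substitute into x ≡ 12 (mod 16): 495·t ≡ 12 − 247 = -235 (mod 16).
    Reduce coefficients mod 16: 15·t ≡ 5 (mod 16).
    The inverse of 15 mod 16 is 15 (since 15·15 = 225 = 14·16 + 1), so t ≡ 15·5 = 75 ≡ 11 (mod 16).
    Then x = 247 + 495·11 = 5692, valid modulo lcm(495, 16) = 7920: x ≡ 5692 (mod 7920).
  Combine with x ≡ 1 (mod 7); new modulus lcm = 55440.
    Write x = 5692 + 7920·t and substitute into x ≡ 1 (mod 7): 7920·t ≡ 1 − 5692 = -5691 (mod 7).
    Reduce coefficients mod 7: 3·t ≡ 0 (mod 7).
    The inverse of 3 mod 7 is 5 (since 3·5 = 15 = 2·7 + 1), so t ≡ 5·0 = 0 ≡ 0 (mod 7).
    Then x = 5692 + 7920·0 = 5692, valid modulo lcm(7920, 7) = 55440: x ≡ 5692 (mod 55440).
Verify against each original: 5692 mod 9 = 4, 5692 mod 11 = 5, 5692 mod 5 = 2, 5692 mod 16 = 12, 5692 mod 7 = 1.

x ≡ 5692 (mod 55440).


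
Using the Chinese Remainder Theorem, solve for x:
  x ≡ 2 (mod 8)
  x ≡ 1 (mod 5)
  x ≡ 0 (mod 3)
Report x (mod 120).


Moduli 8, 5, 3 are pairwise coprime; by CRT there is a unique solution modulo M = 8 · 5 · 3 = 120.
Solve pairwise, accumulating the modulus:
  Start with x ≡ 2 (mod 8).
  Combine with x ≡ 1 (mod 5): since gcd(8, 5) = 1, we get a unique residue mod 40.
    Write x = 2 + 8·t and substitute into x ≡ 1 (mod 5): 8·t ≡ 1 − 2 = -1 (mod 5).
    Reduce coefficients mod 5: 3·t ≡ 4 (mod 5).
    The inverse of 3 mod 5 is 2 (since 3·2 = 6 = 1·5 + 1), so t ≡ 2·4 = 8 ≡ 3 (mod 5).
    Then x = 2 + 8·3 = 26, valid modulo lcm(8, 5) = 40: x ≡ 26 (mod 40).
  Combine with x ≡ 0 (mod 3): since gcd(40, 3) = 1, we get a unique residue mod 120.
    Write x = 26 + 40·t and substitute into x ≡ 0 (mod 3): 40·t ≡ 0 − 26 = -26 (mod 3).
    Reduce coefficients mod 3: 1·t ≡ 1 (mod 3).
    So t ≡ 1 (mod 3).
    Then x = 26 + 40·1 = 66, valid modulo lcm(40, 3) = 120: x ≡ 66 (mod 120).
Verify: 66 mod 8 = 2 ✓, 66 mod 5 = 1 ✓, 66 mod 3 = 0 ✓.

x ≡ 66 (mod 120).


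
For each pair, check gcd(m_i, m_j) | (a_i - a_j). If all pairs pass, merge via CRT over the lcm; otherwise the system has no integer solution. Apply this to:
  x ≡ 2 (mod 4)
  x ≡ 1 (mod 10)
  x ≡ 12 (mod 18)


Moduli 4, 10, 18 are not pairwise coprime, so CRT works modulo lcm(m_i) when all pairwise compatibility conditions hold.
Pairwise compatibility: gcd(m_i, m_j) must divide a_i - a_j for every pair.
Merge one congruence at a time:
  Start: x ≡ 2 (mod 4).
  Combine with x ≡ 1 (mod 10): gcd(4, 10) = 2, and 1 - 2 = -1 is NOT divisible by 2.
    ⇒ system is inconsistent (no integer solution).

No solution (the system is inconsistent).


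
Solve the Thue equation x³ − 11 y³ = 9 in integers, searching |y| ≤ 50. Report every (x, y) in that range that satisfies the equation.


The equation is x³ - 11y³ = 9. For fixed y, x³ = 11·y³ + 9, so a solution requires the RHS to be a perfect cube.
Strategy: iterate y from -50 to 50, compute RHS = 11·y³ + 9, and check whether it is a (positive or negative) perfect cube.
Check small values of y:
  y = 0: RHS = 9 is not a perfect cube.
  y = 1: RHS = 20 is not a perfect cube.
  y = -1: RHS = -2 is not a perfect cube.
  y = 2: RHS = 97 is not a perfect cube.
  y = -2: RHS = -79 is not a perfect cube.
  y = 3: RHS = 306 is not a perfect cube.
  y = -3: RHS = -288 is not a perfect cube.
Continuing the search up to |y| = 50 finds no solutions either.
No (x, y) in the scanned range satisfies the equation.

No integer solutions with |y| ≤ 50.


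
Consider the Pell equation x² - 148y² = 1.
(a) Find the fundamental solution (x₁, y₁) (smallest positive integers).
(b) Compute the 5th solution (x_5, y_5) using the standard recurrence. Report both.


Step 1: Find the fundamental solution (x₁, y₁) of x² - 148y² = 1.
  Expand √148 as a continued fraction. a₀ = ⌊√148⌋ = 12; iterate m_{k+1} = d_k·a_k − m_k, d_{k+1} = (148 − m_{k+1}²)/d_k, a_{k+1} = ⌊(a₀ + m_{k+1})/d_{k+1}⌋ (starting m₀ = 0, d₀ = 1), with convergents p_k = a_k·p_{k-1} + p_{k-2}, q_k = a_k·q_{k-1} + q_{k-2} (p₋₁ = 1, q₋₁ = 0):
  k = 0: a₀ = 12; p₀/q₀ = 12/1; p₀² − 148·q₀² = 144 − 148 = -4.
  k = 1: m = 12, d = 4, a = ⌊(12 + 12)/4⌋ = 6; p/q = (6·12 + 1)/(6·1 + 0) = 73/6; p² − 148·q² = 5329 − 5328 = 1.
  The first convergent with p² − 148·q² = 1 gives the fundamental solution (x₁, y₁) = (73, 6).
Step 2: Apply the recurrence (x_{n+1}, y_{n+1}) = (x₁x_n + 148y₁y_n, x₁y_n + y₁x_n) repeatedly.
  From (x_1, y_1) = (73, 6): x_2 = 73·73 + 148·6·6 = 10657; y_2 = 73·6 + 6·73 = 876.
  From (x_2, y_2) = (10657, 876): x_3 = 73·10657 + 148·6·876 = 1555849; y_3 = 73·876 + 6·10657 = 127890.
  From (x_3, y_3) = (1555849, 127890): x_4 = 73·1555849 + 148·6·127890 = 227143297; y_4 = 73·127890 + 6·1555849 = 18671064.
  From (x_4, y_4) = (227143297, 18671064): x_5 = 73·227143297 + 148·6·18671064 = 33161365513; y_5 = 73·18671064 + 6·227143297 = 2725847454.
Step 3: Verify x_5² - 148·y_5² = 1099676162686785753169 - 1099676162686785753168 = 1 (should be 1). ✓

(x_1, y_1) = (73, 6); (x_5, y_5) = (33161365513, 2725847454).


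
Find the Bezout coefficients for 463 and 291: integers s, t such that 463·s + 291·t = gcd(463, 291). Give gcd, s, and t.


Euclidean algorithm on (463, 291) — divide until remainder is 0:
  463 = 1 · 291 + 172
  291 = 1 · 172 + 119
  172 = 1 · 119 + 53
  119 = 2 · 53 + 13
  53 = 4 · 13 + 1
  13 = 13 · 1 + 0
gcd(463, 291) = 1.
Track Bezout coefficients alongside the remainders: start with r₀ = 463 = a·1 + b·0 (s = 1, t = 0) and r₁ = 291 = a·0 + b·1 (s = 0, t = 1); each new remainder r_{k+1} = r_{k-1} − q_k·r_k inherits s_{k+1} = s_{k-1} − q_k·s_k, t_{k+1} = t_{k-1} − q_k·t_k, so r_k = a·s_k + b·t_k at every step:
  q = 1: r = 172, s = 1 − 1·0 = 1, t = 0 − 1·1 = -1  (check: 463·1 + 291·(-1) = 172)
  q = 1: r = 119, s = 0 − 1·1 = -1, t = 1 − 1·(-1) = 2  (check: 463·(-1) + 291·2 = 119)
  q = 1: r = 53, s = 1 − 1·(-1) = 2, t = -1 − 1·2 = -3  (check: 463·2 + 291·(-3) = 53)
  q = 2: r = 13, s = -1 − 2·2 = -5, t = 2 − 2·(-3) = 8  (check: 463·(-5) + 291·8 = 13)
  q = 4: r = 1, s = 2 − 4·(-5) = 22, t = -3 − 4·8 = -35  (check: 463·22 + 291·(-35) = 1)
The row with r = 1 (the gcd) gives the Bezout coefficients s = 22, t = -35.
Result: 463 · (22) + 291 · (-35) = 1.

gcd(463, 291) = 1; s = 22, t = -35 (check: 463·22 + 291·(-35) = 1).


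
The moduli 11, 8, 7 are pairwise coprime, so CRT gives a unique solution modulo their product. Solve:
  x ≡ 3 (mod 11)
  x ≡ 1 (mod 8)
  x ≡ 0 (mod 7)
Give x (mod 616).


Moduli 11, 8, 7 are pairwise coprime; by CRT there is a unique solution modulo M = 11 · 8 · 7 = 616.
Solve pairwise, accumulating the modulus:
  Start with x ≡ 3 (mod 11).
  Combine with x ≡ 1 (mod 8): since gcd(11, 8) = 1, we get a unique residue mod 88.
    Write x = 3 + 11·t and substitute into x ≡ 1 (mod 8): 11·t ≡ 1 − 3 = -2 (mod 8).
    Reduce coefficients mod 8: 3·t ≡ 6 (mod 8).
    The inverse of 3 mod 8 is 3 (since 3·3 = 9 = 1·8 + 1), so t ≡ 3·6 = 18 ≡ 2 (mod 8).
    Then x = 3 + 11·2 = 25, valid modulo lcm(11, 8) = 88: x ≡ 25 (mod 88).
  Combine with x ≡ 0 (mod 7): since gcd(88, 7) = 1, we get a unique residue mod 616.
    Write x = 25 + 88·t and substitute into x ≡ 0 (mod 7): 88·t ≡ 0 − 25 = -25 (mod 7).
    Reduce coefficients mod 7: 4·t ≡ 3 (mod 7).
    The inverse of 4 mod 7 is 2 (since 4·2 = 8 = 1·7 + 1), so t ≡ 2·3 = 6 ≡ 6 (mod 7).
    Then x = 25 + 88·6 = 553, valid modulo lcm(88, 7) = 616: x ≡ 553 (mod 616).
Verify: 553 mod 11 = 3 ✓, 553 mod 8 = 1 ✓, 553 mod 7 = 0 ✓.

x ≡ 553 (mod 616).


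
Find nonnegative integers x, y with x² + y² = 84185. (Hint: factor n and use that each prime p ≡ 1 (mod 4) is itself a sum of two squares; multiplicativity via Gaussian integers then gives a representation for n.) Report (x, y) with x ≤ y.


Step 1: Factor n = 84185 = 5 · 113 · 149.
Step 2: Check the mod-4 condition on each prime factor: 5 ≡ 1 (mod 4), exponent 1; 113 ≡ 1 (mod 4), exponent 1; 149 ≡ 1 (mod 4), exponent 1.
All primes ≡ 3 (mod 4) appear to even exponent (or don't appear), so by the two-squares theorem n IS expressible as a sum of two squares.
Step 3: Build a representation. Here n = 5 · 113 · 149 is a product of primes ≡ 1 (mod 4). Each prime p ≡ 1 (mod 4) is itself a sum of two squares; find a² by testing p − a² for a perfect square:
  5: 5 − 1² = 4 = 2² ⇒ 5 = 1² + 2².
  113: 113 − 1² = 112, 113 − 2² = 109, 113 − 3² = 104, 113 − 4² = 97, 113 − 5² = 88, 113 − 6² = 77, 113 − 7² = 64 = 8² ⇒ 113 = 7² + 8².
  149: 149 − 1² = 148, 149 − 2² = 145, 149 − 3² = 140, 149 − 4² = 133, 149 − 5² = 124, 149 − 6² = 113, 149 − 7² = 100 = 10² ⇒ 149 = 7² + 10².
  Combine using the Brahmagupta–Fibonacci identity (a² + b²)(c² + d²) = (ac − bd)² + (ad + bc)² = (ac + bd)² + (ad − bc)²:
  5 · 113 = 565: from (1² + 2²)(7² + 8²), take (1·7 − 2·8, 1·8 + 2·7) = (7 − 16, 8 + 14) = (-9, 22); dropping signs (only squares matter) gives (9, 22); check 9² + 22² = 81 + 484 = 565 ✓.
  565 · 149 = 84185: from (9² + 22²)(7² + 10²), take (9·7 − 22·10, 9·10 + 22·7) = (63 − 220, 90 + 154) = (-157, 244); dropping signs (only squares matter) gives (157, 244); check 157² + 244² = 24649 + 59536 = 84185 ✓.
Step 4: Order so x ≤ y and verify: 157² + 244² = 24649 + 59536 = 84185 = n. ✓

n = 84185 = 157² + 244² (one valid representation with x ≤ y).


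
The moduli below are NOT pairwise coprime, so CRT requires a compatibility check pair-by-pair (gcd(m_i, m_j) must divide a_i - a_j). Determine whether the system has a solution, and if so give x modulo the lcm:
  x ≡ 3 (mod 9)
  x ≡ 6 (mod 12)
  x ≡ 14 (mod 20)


Moduli 9, 12, 20 are not pairwise coprime, so CRT works modulo lcm(m_i) when all pairwise compatibility conditions hold.
Pairwise compatibility: gcd(m_i, m_j) must divide a_i - a_j for every pair.
Merge one congruence at a time:
  Start: x ≡ 3 (mod 9).
  Combine with x ≡ 6 (mod 12): gcd(9, 12) = 3; 6 - 3 = 3, which IS divisible by 3, so compatible.
    Write x = 3 + 9·t and substitute into x ≡ 6 (mod 12): 9·t ≡ 6 − 3 = 3 (mod 12).
    Divide the congruence (and modulus) by g = 3: 3·t ≡ 1 (mod 4).
    The inverse of 3 mod 4 is 3 (since 3·3 = 9 = 2·4 + 1), so t ≡ 3·1 = 3 ≡ 3 (mod 4).
    Then x = 3 + 9·3 = 30, valid modulo lcm(9, 12) = 36: x ≡ 30 (mod 36).
  Combine with x ≡ 14 (mod 20): gcd(36, 20) = 4; 14 - 30 = -16, which IS divisible by 4, so compatible.
    Write x = 30 + 36·t and substitute into x ≡ 14 (mod 20): 36·t ≡ 14 − 30 = -16 (mod 20).
    Divide the congruence (and modulus) by g = 4: 9·t ≡ -4 (mod 5).
    Reduce coefficients mod 5: 4·t ≡ 1 (mod 5).
    The inverse of 4 mod 5 is 4 (since 4·4 = 16 = 3·5 + 1), so t ≡ 4·1 = 4 ≡ 4 (mod 5).
    Then x = 30 + 36·4 = 174, valid modulo lcm(36, 20) = 180: x ≡ 174 (mod 180).
Verify: 174 mod 9 = 3, 174 mod 12 = 6, 174 mod 20 = 14.

x ≡ 174 (mod 180).


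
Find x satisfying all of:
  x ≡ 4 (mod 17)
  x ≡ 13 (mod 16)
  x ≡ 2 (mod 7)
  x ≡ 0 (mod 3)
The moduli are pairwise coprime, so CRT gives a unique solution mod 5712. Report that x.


Product of moduli M = 17 · 16 · 7 · 3 = 5712.
Merge one congruence at a time:
  Start: x ≡ 4 (mod 17).
  Combine with x ≡ 13 (mod 16); new modulus lcm = 272.
    Write x = 4 + 17·t and substitute into x ≡ 13 (mod 16): 17·t ≡ 13 − 4 = 9 (mod 16).
    Reduce coefficients mod 16: 1·t ≡ 9 (mod 16).
    So t ≡ 9 (mod 16).
    Then x = 4 + 17·9 = 157, valid modulo lcm(17, 16) = 272: x ≡ 157 (mod 272).
  Combine with x ≡ 2 (mod 7); new modulus lcm = 1904.
    Write x = 157 + 272·t and substitute into x ≡ 2 (mod 7): 272·t ≡ 2 − 157 = -155 (mod 7).
    Reduce coefficients mod 7: 6·t ≡ 6 (mod 7).
    The inverse of 6 mod 7 is 6 (since 6·6 = 36 = 5·7 + 1), so t ≡ 6·6 = 36 ≡ 1 (mod 7).
    Then x = 157 + 272·1 = 429, valid modulo lcm(272, 7) = 1904: x ≡ 429 (mod 1904).
  Combine with x ≡ 0 (mod 3); new modulus lcm = 5712.
    Write x = 429 + 1904·t and substitute into x ≡ 0 (mod 3): 1904·t ≡ 0 − 429 = -429 (mod 3).
    Reduce coefficients mod 3: 2·t ≡ 0 (mod 3).
    The inverse of 2 mod 3 is 2 (since 2·2 = 4 = 1·3 + 1), so t ≡ 2·0 = 0 ≡ 0 (mod 3).
    Then x = 429 + 1904·0 = 429, valid modulo lcm(1904, 3) = 5712: x ≡ 429 (mod 5712).
Verify against each original: 429 mod 17 = 4, 429 mod 16 = 13, 429 mod 7 = 2, 429 mod 3 = 0.

x ≡ 429 (mod 5712).


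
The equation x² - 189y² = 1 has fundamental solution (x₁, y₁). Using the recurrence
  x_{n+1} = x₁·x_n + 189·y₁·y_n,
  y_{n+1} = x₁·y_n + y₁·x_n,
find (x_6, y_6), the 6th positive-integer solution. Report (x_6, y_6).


Step 1: Find the fundamental solution (x₁, y₁) of x² - 189y² = 1.
  Expand √189 as a continued fraction. a₀ = ⌊√189⌋ = 13; iterate m_{k+1} = d_k·a_k − m_k, d_{k+1} = (189 − m_{k+1}²)/d_k, a_{k+1} = ⌊(a₀ + m_{k+1})/d_{k+1}⌋ (starting m₀ = 0, d₀ = 1), with convergents p_k = a_k·p_{k-1} + p_{k-2}, q_k = a_k·q_{k-1} + q_{k-2} (p₋₁ = 1, q₋₁ = 0):
  k = 0: a₀ = 13; p₀/q₀ = 13/1; p₀² − 189·q₀² = 169 − 189 = -20.
  k = 1: m = 13, d = 20, a = ⌊(13 + 13)/20⌋ = 1; p/q = (1·13 + 1)/(1·1 + 0) = 14/1; p² − 189·q² = 196 − 189 = 7.
  k = 2: m = 7, d = 7, a = ⌊(13 + 7)/7⌋ = 2; p/q = (2·14 + 13)/(2·1 + 1) = 41/3; p² − 189·q² = 1681 − 1701 = -20.
  k = 3: m = 7, d = 20, a = ⌊(13 + 7)/20⌋ = 1; p/q = (1·41 + 14)/(1·3 + 1) = 55/4; p² − 189·q² = 3025 − 3024 = 1.
  The first convergent with p² − 189·q² = 1 gives the fundamental solution (x₁, y₁) = (55, 4).
Step 2: Apply the recurrence (x_{n+1}, y_{n+1}) = (x₁x_n + 189y₁y_n, x₁y_n + y₁x_n) repeatedly.
  From (x_1, y_1) = (55, 4): x_2 = 55·55 + 189·4·4 = 6049; y_2 = 55·4 + 4·55 = 440.
  From (x_2, y_2) = (6049, 440): x_3 = 55·6049 + 189·4·440 = 665335; y_3 = 55·440 + 4·6049 = 48396.
  From (x_3, y_3) = (665335, 48396): x_4 = 55·665335 + 189·4·48396 = 73180801; y_4 = 55·48396 + 4·665335 = 5323120.
  From (x_4, y_4) = (73180801, 5323120): x_5 = 55·73180801 + 189·4·5323120 = 8049222775; y_5 = 55·5323120 + 4·73180801 = 585494804.
  From (x_5, y_5) = (8049222775, 585494804): x_6 = 55·8049222775 + 189·4·585494804 = 885341324449; y_6 = 55·585494804 + 4·8049222775 = 64399105320.
Step 3: Verify x_6² - 189·y_6² = 783829260777109485153601 - 783829260777109485153600 = 1 (should be 1). ✓

(x_1, y_1) = (55, 4); (x_6, y_6) = (885341324449, 64399105320).


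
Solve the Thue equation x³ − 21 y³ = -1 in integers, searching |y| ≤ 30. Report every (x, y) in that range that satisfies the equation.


The equation is x³ - 21y³ = -1. For fixed y, x³ = 21·y³ − 1, so a solution requires the RHS to be a perfect cube.
Strategy: iterate y from -30 to 30, compute RHS = 21·y³ − 1, and check whether it is a (positive or negative) perfect cube.
Check small values of y:
  y = 0: RHS = -1 = (-1)³ ⇒ x = -1 works.
  y = 1: RHS = 20 is not a perfect cube.
  y = -1: RHS = -22 is not a perfect cube.
  y = 2: RHS = 167 is not a perfect cube.
  y = -2: RHS = -169 is not a perfect cube.
  y = 3: RHS = 566 is not a perfect cube.
  y = -3: RHS = -568 is not a perfect cube.
Continuing the search up to |y| = 30 finds no further solutions beyond those listed.
Collected solutions: (-1, 0).

Solutions (with |y| ≤ 30): (-1, 0).


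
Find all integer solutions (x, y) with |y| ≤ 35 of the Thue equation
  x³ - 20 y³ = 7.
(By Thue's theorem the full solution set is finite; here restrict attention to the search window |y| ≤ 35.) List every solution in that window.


The equation is x³ - 20y³ = 7. For fixed y, x³ = 20·y³ + 7, so a solution requires the RHS to be a perfect cube.
Strategy: iterate y from -35 to 35, compute RHS = 20·y³ + 7, and check whether it is a (positive or negative) perfect cube.
Check small values of y:
  y = 0: RHS = 7 is not a perfect cube.
  y = 1: RHS = 27 = (3)³ ⇒ x = 3 works.
  y = -1: RHS = -13 is not a perfect cube.
  y = 2: RHS = 167 is not a perfect cube.
  y = -2: RHS = -153 is not a perfect cube.
  y = 3: RHS = 547 is not a perfect cube.
  y = -3: RHS = -533 is not a perfect cube.
Continuing the search up to |y| = 35 finds no further solutions beyond those listed.
Collected solutions: (3, 1).

Solutions (with |y| ≤ 35): (3, 1).


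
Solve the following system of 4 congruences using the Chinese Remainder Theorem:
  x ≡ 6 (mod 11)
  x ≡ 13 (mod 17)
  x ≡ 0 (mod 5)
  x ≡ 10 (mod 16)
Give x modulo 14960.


Product of moduli M = 11 · 17 · 5 · 16 = 14960.
Merge one congruence at a time:
  Start: x ≡ 6 (mod 11).
  Combine with x ≡ 13 (mod 17); new modulus lcm = 187.
    Write x = 6 + 11·t and substitute into x ≡ 13 (mod 17): 11·t ≡ 13 − 6 = 7 (mod 17).
    The inverse of 11 mod 17 is 14 (since 11·14 = 154 = 9·17 + 1), so t ≡ 14·7 = 98 ≡ 13 (mod 17).
    Then x = 6 + 11·13 = 149, valid modulo lcm(11, 17) = 187: x ≡ 149 (mod 187).
  Combine with x ≡ 0 (mod 5); new modulus lcm = 935.
    Write x = 149 + 187·t and substitute into x ≡ 0 (mod 5): 187·t ≡ 0 − 149 = -149 (mod 5).
    Reduce coefficients mod 5: 2·t ≡ 1 (mod 5).
    The inverse of 2 mod 5 is 3 (since 2·3 = 6 = 1·5 + 1), so t ≡ 3·1 = 3 ≡ 3 (mod 5).
    Then x = 149 + 187·3 = 710, valid modulo lcm(187, 5) = 935: x ≡ 710 (mod 935).
  Combine with x ≡ 10 (mod 16); new modulus lcm = 14960.
    Write x = 710 + 935·t and substitute into x ≡ 10 (mod 16): 935·t ≡ 10 − 710 = -700 (mod 16).
    Reduce coefficients mod 16: 7·t ≡ 4 (mod 16).
    The inverse of 7 mod 16 is 7 (since 7·7 = 49 = 3·16 + 1), so t ≡ 7·4 = 28 ≡ 12 (mod 16).
    Then x = 710 + 935·12 = 11930, valid modulo lcm(935, 16) = 14960: x ≡ 11930 (mod 14960).
Verify against each original: 11930 mod 11 = 6, 11930 mod 17 = 13, 11930 mod 5 = 0, 11930 mod 16 = 10.

x ≡ 11930 (mod 14960).
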